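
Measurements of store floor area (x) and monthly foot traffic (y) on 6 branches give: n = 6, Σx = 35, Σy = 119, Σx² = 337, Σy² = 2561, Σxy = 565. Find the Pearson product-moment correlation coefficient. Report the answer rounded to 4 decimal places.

-0.7908

Numerator: nΣxy − (Σx)(Σy) = 6·565 − (35)(119) = -775
Denominator: √[(nΣx²−(Σx)²)(nΣy²−(Σy)²)]
  nΣx²−(Σx)² = 6·337 − 1225 = 797;  nΣy²−(Σy)² = 6·2561 − 14161 = 1205
  √(797·1205) = √960385 = 979.9923
r = -775 / 979.9923 = -0.7908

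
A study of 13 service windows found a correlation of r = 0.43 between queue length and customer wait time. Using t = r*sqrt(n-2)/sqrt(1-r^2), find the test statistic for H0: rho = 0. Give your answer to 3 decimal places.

1.580

1 − r² = 1 − 0.1849 = 0.8151;  √(1−r²) = 0.902829
√(n−2) = √11 = 3.316625
t = r·√(n−2)/√(1−r²) = 0.43 · 3.316625 / 0.902829 = 1.580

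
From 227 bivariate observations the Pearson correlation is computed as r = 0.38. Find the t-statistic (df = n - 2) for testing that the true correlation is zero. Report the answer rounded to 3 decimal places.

t = r·√(n−2) / √(1−r²) with r = 0.38, n = 227
  = 0.38·√225 / √(1 − 0.1444)
  = 0.38·15.000000 / 0.924986
  = 5.700000 / 0.924986 = 6.162

6.162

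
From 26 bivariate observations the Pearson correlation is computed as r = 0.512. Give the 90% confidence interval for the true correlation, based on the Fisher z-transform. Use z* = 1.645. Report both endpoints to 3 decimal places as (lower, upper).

Fisher z: z_r = atanh(r) = ½·ln((1+0.512)/(1−0.512)) = 0.565437
SE(z) = 1/√(n−3) = 1/√23 = 0.208514
90% ⇒ z* = 1.645; margin = 1.645·0.208514 = 0.343006
CI on z-scale: (0.222431, 0.908443)
Back-transform: tanh(0.222431) = 0.218834, tanh(0.908443) = 0.720384

(0.219, 0.720)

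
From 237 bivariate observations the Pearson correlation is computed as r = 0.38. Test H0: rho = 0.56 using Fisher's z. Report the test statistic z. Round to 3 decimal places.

-3.561

Fisher z: atanh(0.38) = 0.400060, atanh(0.56) = 0.632833
z = (z_r − z_0)·√(n−3) = (0.400060 − 0.632833)·√234 = -0.232773 · 15.297059 = -3.561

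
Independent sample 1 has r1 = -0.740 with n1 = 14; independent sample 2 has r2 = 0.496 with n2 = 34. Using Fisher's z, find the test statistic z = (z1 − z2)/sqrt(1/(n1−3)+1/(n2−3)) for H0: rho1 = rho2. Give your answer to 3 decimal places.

-4.258

z1 = atanh(-0.740) = -0.950479,  z2 = atanh(0.496) = 0.543987
SE = √(1/(n1−3) + 1/(n2−3)) = √(1/11 + 1/31) = √(0.0909091 + 0.0322581) = √0.1231672 = 0.350952
z = (z1 − z2)/SE = (-0.950479 − 0.543987) / 0.350952 = -1.494466 / 0.350952 = -4.258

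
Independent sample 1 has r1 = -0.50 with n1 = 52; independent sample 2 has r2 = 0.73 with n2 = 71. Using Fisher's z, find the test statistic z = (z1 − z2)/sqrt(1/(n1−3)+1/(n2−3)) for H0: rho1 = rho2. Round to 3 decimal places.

-7.888

z1 = atanh(-0.50) = -0.549306,  z2 = atanh(0.73) = 0.928727
SE = √(1/(n1−3) + 1/(n2−3)) = √(1/49 + 1/68) = √(0.0204082 + 0.0147059) = √0.0351141 = 0.187388
z = (z1 − z2)/SE = (-0.549306 − 0.928727) / 0.187388 = -1.478033 / 0.187388 = -7.888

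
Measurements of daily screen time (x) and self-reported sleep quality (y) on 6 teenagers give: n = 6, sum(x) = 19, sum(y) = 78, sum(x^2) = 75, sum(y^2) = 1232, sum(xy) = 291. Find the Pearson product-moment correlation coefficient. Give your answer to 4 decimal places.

S_xy = nΣxy − ΣxΣy = 6·291 − 19·78 = 1746 − 1482 = 264
S_xx = nΣx² − (Σx)² = 6·75 − 19² = 450 − 361 = 89
S_yy = nΣy² − (Σy)² = 6·1232 − 78² = 7392 − 6084 = 1308
r = S_xy / √(S_xx·S_yy) = 264 / √(89·1308) = 264 / √116412 = 264 / 341.1920 = 0.7738

0.7738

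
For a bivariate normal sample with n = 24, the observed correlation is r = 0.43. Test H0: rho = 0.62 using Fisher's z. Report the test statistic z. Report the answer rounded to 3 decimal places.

z_r = atanh(0.43) = 0.459897,  z_0 = atanh(0.62) = 0.725005
SE = 1/√(n−3) = 1/√21 = 0.218218
z = (z_r − z_0)/SE = (0.459897 − 0.725005) / 0.218218 = -0.265108 / 0.218218 = -1.215

-1.215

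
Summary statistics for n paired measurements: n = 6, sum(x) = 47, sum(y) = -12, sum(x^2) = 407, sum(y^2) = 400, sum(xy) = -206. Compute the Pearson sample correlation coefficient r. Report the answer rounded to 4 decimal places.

Numerator: nΣxy − (Σx)(Σy) = 6·(-206) − (47)(-12) = -672
Denominator: √[(nΣx²−(Σx)²)(nΣy²−(Σy)²)]
  nΣx²−(Σx)² = 6·407 − 2209 = 233;  nΣy²−(Σy)² = 6·400 − 144 = 2256
  √(233·2256) = √525648 = 725.0159
r = -672 / 725.0159 = -0.9269

-0.9269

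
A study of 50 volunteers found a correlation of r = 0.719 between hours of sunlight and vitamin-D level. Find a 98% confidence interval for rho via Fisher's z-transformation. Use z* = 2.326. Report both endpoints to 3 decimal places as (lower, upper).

z_r = atanh(0.719) = 0.905572;  SE = 1/√(n−3) = 1/√47 = 0.145865
z-limits: 0.905572 ± 2.326·0.145865 = 0.905572 ± 0.339282 = [0.566290, 1.244854]
ρ-limits: (tanh 0.566290, tanh 1.244854) = (0.513, 0.847)

(0.513, 0.847)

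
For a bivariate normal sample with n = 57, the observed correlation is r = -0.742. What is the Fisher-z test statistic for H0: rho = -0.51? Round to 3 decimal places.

-2.882

z_r = atanh(-0.742) = -0.954915,  z_0 = atanh(-0.51) = -0.562730
SE = 1/√(n−3) = 1/√54 = 0.136083
z = (z_r − z_0)/SE = (-0.954915 − (-0.562730)) / 0.136083 = -0.392185 / 0.136083 = -2.882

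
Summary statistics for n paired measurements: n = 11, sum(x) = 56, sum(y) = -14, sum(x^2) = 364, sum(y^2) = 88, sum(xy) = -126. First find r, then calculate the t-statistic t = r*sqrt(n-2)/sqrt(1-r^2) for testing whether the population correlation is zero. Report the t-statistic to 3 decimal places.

-3.256

Numerator: nΣxy − (Σx)(Σy) = 11·(-126) − (56)(-14) = -602
Denominator: √[(nΣx²−(Σx)²)(nΣy²−(Σy)²)]
  nΣx²−(Σx)² = 11·364 − 3136 = 868;  nΣy²−(Σy)² = 11·88 − 196 = 772
  √(868·772) = √670096 = 818.5939
r = -602 / 818.5939 = -0.7354
t = r·√(n−2)/√(1−r²) = -0.7354·√9 / √(1−0.540813) = -2.206200 / 0.677633 = -3.256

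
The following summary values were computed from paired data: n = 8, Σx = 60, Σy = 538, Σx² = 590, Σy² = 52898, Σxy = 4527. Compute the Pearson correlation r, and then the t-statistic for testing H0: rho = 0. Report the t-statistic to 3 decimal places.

Numerator: nΣxy − (Σx)(Σy) = 8·4527 − (60)(538) = 3936
Denominator: √[(nΣx²−(Σx)²)(nΣy²−(Σy)²)]
  nΣx²−(Σx)² = 8·590 − 3600 = 1120;  nΣy²−(Σy)² = 8·52898 − 289444 = 133740
  √(1120·133740) = √149788800 = 12238.8235
r = 3936 / 12238.8235 = 0.3216
t = r·√(n−2)/√(1−r²) = 0.3216·√6 / √(1−0.103427) = 0.787756 / 0.946875 = 0.832

0.832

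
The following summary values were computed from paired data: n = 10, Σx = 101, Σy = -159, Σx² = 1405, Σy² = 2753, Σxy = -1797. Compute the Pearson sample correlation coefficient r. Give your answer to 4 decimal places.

-0.6495

S_xy = nΣxy − ΣxΣy = 10·(-1797) − 101·(-159) = -17970 − (-16059) = -1911
S_xx = nΣx² − (Σx)² = 10·1405 − 101² = 14050 − 10201 = 3849
S_yy = nΣy² − (Σy)² = 10·2753 − (-159)² = 27530 − 25281 = 2249
r = S_xy / √(S_xx·S_yy) = -1911 / √(3849·2249) = -1911 / √8656401 = -1911 / 2942.1762 = -0.6495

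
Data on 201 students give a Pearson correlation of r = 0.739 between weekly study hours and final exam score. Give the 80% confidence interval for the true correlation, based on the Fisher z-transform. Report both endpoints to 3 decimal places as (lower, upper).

(0.695, 0.778)

z_r = atanh(0.739) = 0.948273;  SE = 1/√(n−3) = 1/√198 = 0.071067
z-limits: 0.948273 ± 1.282·0.071067 = 0.948273 ± 0.091108 = [0.857165, 1.039381]
ρ-limits: (tanh 0.857165, tanh 1.039381) = (0.695, 0.778)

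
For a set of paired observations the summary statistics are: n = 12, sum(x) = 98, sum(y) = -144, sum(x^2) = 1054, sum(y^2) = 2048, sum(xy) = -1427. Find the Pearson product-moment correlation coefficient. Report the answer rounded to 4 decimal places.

-0.8810

S_xy = nΣxy − ΣxΣy = 12·(-1427) − 98·(-144) = -17124 − (-14112) = -3012
S_xx = nΣx² − (Σx)² = 12·1054 − 98² = 12648 − 9604 = 3044
S_yy = nΣy² − (Σy)² = 12·2048 − (-144)² = 24576 − 20736 = 3840
r = S_xy / √(S_xx·S_yy) = -3012 / √(3044·3840) = -3012 / √11688960 = -3012 / 3418.9121 = -0.8810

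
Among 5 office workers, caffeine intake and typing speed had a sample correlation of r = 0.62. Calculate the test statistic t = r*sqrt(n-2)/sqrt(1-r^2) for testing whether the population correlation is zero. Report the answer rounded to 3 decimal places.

1 − r² = 1 − 0.3844 = 0.6156;  √(1−r²) = 0.784602
√(n−2) = √3 = 1.732051
t = r·√(n−2)/√(1−r²) = 0.62 · 1.732051 / 0.784602 = 1.369

1.369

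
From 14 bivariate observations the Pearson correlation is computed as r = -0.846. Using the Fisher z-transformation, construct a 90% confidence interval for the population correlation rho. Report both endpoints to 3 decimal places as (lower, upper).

(-0.940, -0.633)

Fisher z: z_r = atanh(r) = ½·ln((1+(-0.846))/(1−(-0.846))) = -1.241912
SE(z) = 1/√(n−3) = 1/√11 = 0.301511
90% ⇒ z* = 1.645; margin = 1.645·0.301511 = 0.495986
CI on z-scale: (-1.737898, -0.745926)
Back-transform: tanh(-1.737898) = -0.939982, tanh(-0.745926) = -0.632712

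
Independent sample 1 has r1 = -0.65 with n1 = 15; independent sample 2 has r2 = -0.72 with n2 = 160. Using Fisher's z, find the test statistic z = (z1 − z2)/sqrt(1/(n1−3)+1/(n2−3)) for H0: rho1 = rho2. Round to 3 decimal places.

z1 = atanh(-0.65) = -0.775299,  z2 = atanh(-0.72) = -0.907645
SE = √(1/(n1−3) + 1/(n2−3)) = √(1/12 + 1/157) = √(0.0833333 + 0.0063694) = √0.0897027 = 0.299504
z = (z1 − z2)/SE = (-0.775299 − (-0.907645)) / 0.299504 = 0.132346 / 0.299504 = 0.442

0.442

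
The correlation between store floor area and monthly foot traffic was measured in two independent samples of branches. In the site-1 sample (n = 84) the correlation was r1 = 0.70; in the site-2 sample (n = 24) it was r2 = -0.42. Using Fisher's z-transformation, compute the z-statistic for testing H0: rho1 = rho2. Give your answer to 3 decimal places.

5.370

z1 = atanh(0.70) = 0.867301,  z2 = atanh(-0.42) = -0.447692
SE = √(1/(n1−3) + 1/(n2−3)) = √(1/81 + 1/21) = √(0.0123457 + 0.0476190) = √0.0599647 = 0.244877
z = (z1 − z2)/SE = (0.867301 − (-0.447692)) / 0.244877 = 1.314993 / 0.244877 = 5.370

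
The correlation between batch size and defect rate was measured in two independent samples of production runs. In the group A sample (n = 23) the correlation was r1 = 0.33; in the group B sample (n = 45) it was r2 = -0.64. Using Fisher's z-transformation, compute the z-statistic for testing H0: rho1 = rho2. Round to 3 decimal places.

4.053

Fisher z-transforms: z1 = atanh(0.33) = 0.342828, z2 = atanh(-0.64) = -0.758174; difference d = 1.101002
Var(d) = 1/20 + 1/42 = 0.0500000 + 0.0238095 = 0.0738095
z = d/√Var(d) = 1.101002 / √0.0738095 = 1.101002 / 0.271679 = 4.053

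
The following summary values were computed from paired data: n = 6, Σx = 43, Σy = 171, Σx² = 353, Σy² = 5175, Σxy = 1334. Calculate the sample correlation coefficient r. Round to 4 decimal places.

Numerator: nΣxy − (Σx)(Σy) = 6·1334 − (43)(171) = 651
Denominator: √[(nΣx²−(Σx)²)(nΣy²−(Σy)²)]
  nΣx²−(Σx)² = 6·353 − 1849 = 269;  nΣy²−(Σy)² = 6·5175 − 29241 = 1809
  √(269·1809) = √486621 = 697.5823
r = 651 / 697.5823 = 0.9332

0.9332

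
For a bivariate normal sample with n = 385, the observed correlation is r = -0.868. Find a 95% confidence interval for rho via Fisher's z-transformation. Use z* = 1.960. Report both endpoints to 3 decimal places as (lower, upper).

Fisher z: z_r = atanh(r) = ½·ln((1+(-0.868))/(1−(-0.868))) = -1.324911
SE(z) = 1/√(n−3) = 1/√382 = 0.051164
95% ⇒ z* = 1.960; margin = 1.960·0.051164 = 0.100281
CI on z-scale: (-1.425192, -1.224630)
Back-transform: tanh(-1.425192) = -0.890677, tanh(-1.224630) = -0.841015

(-0.891, -0.841)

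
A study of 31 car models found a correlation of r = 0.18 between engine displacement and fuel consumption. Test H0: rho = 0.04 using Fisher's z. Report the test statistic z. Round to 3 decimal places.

Fisher z: atanh(0.18) = 0.181983, atanh(0.04) = 0.040021
z = (z_r − z_0)·√(n−3) = (0.181983 − 0.040021)·√28 = 0.141962 · 5.291503 = 0.751

0.751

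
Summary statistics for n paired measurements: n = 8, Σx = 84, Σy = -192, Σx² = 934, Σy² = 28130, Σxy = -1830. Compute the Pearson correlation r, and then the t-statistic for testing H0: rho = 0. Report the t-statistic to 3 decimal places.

Numerator: nΣxy − (Σx)(Σy) = 8·(-1830) − (84)(-192) = 1488
Denominator: √[(nΣx²−(Σx)²)(nΣy²−(Σy)²)]
  nΣx²−(Σx)² = 8·934 − 7056 = 416;  nΣy²−(Σy)² = 8·28130 − 36864 = 188176
  √(416·188176) = √78281216 = 8847.6673
r = 1488 / 8847.6673 = 0.1682
t = r·√(n−2)/√(1−r²) = 0.1682·√6 / √(1−0.028291) = 0.412004 / 0.985753 = 0.418

0.418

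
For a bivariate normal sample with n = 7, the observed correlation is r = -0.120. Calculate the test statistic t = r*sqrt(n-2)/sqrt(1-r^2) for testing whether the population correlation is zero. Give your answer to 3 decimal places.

1 − r² = 1 − 0.014400 = 0.985600;  √(1−r²) = 0.992774
√(n−2) = √5 = 2.236068
t = r·√(n−2)/√(1−r²) = -0.120 · 2.236068 / 0.992774 = -0.270

-0.270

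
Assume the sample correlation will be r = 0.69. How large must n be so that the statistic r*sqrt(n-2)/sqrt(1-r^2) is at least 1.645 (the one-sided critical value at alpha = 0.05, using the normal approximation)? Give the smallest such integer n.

5

r√(n−2)/√(1−r²) ≥ 1.645  ⇔  n−2 ≥ (1.645)²·(1−r²)/r²
(1−r²)/r² = (1−0.4761)/0.4761 = 1.1004
n ≥ 2 + 2.706025·1.1004 = 2 + 2.9777 = 4.9777
⌈4.9777⌉ = 5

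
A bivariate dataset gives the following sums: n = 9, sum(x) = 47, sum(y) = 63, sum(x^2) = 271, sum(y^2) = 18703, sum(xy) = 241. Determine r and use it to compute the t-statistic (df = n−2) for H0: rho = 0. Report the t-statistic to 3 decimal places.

-0.344

Numerator: nΣxy − (Σx)(Σy) = 9·241 − (47)(63) = -792
Denominator: √[(nΣx²−(Σx)²)(nΣy²−(Σy)²)]
  nΣx²−(Σx)² = 9·271 − 2209 = 230;  nΣy²−(Σy)² = 9·18703 − 3969 = 164358
  √(230·164358) = √37802340 = 6148.3608
r = -792 / 6148.3608 = -0.1288
t = r·√(n−2)/√(1−r²) = -0.1288·√7 / √(1−0.016589) = -0.340773 / 0.991671 = -0.344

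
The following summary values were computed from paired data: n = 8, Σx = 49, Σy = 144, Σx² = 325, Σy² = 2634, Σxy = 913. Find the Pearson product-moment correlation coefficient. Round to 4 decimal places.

0.9591

S_xy = nΣxy − ΣxΣy = 8·913 − 49·144 = 7304 − 7056 = 248
S_xx = nΣx² − (Σx)² = 8·325 − 49² = 2600 − 2401 = 199
S_yy = nΣy² − (Σy)² = 8·2634 − 144² = 21072 − 20736 = 336
r = S_xy / √(S_xx·S_yy) = 248 / √(199·336) = 248 / √66864 = 248 / 258.5807 = 0.9591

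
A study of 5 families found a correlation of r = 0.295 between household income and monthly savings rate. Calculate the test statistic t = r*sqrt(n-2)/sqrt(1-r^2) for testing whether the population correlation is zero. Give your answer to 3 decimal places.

0.535

1 − r² = 1 − 0.087025 = 0.912975;  √(1−r²) = 0.955497
√(n−2) = √3 = 1.732051
t = r·√(n−2)/√(1−r²) = 0.295 · 1.732051 / 0.955497 = 0.535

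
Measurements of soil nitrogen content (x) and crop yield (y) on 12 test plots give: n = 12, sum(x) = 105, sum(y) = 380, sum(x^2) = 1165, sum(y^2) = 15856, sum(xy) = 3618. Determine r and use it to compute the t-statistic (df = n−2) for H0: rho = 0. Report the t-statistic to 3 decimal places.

S_xy = nΣxy − ΣxΣy = 12·3618 − 105·380 = 43416 − 39900 = 3516
S_xx = nΣx² − (Σx)² = 12·1165 − 105² = 13980 − 11025 = 2955
S_yy = nΣy² − (Σy)² = 12·15856 − 380² = 190272 − 144400 = 45872
r = S_xy / √(S_xx·S_yy) = 3516 / √(2955·45872) = 3516 / √135551760 = 3516 / 11642.6698 = 0.3020
t = r·√(n−2)/√(1−r²) = 0.3020·√10 / √(1−0.091204) = 0.955008 / 0.953308 = 1.002

1.002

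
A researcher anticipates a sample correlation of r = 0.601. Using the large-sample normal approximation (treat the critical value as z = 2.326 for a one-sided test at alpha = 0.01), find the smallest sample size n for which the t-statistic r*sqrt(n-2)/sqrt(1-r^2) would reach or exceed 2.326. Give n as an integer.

12

Need r·√(n−2)/√(1−r²) ≥ 2.326
√(n−2) ≥ 2.326·√(1−0.361201) / 0.601 = 2.326·0.799249 / 0.601 = 3.0933
n−2 ≥ 9.5685  ⇒  n ≥ 11.5685
Smallest integer n = 12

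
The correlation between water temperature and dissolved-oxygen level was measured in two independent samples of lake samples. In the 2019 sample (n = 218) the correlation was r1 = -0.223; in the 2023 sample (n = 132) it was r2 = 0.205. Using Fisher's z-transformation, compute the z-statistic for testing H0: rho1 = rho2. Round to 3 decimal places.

-3.904

z1 = atanh(-0.223) = -0.226811,  z2 = atanh(0.205) = 0.207946
SE = √(1/(n1−3) + 1/(n2−3)) = √(1/215 + 1/129) = √(0.0046512 + 0.0077519) = √0.0124031 = 0.111369
z = (z1 − z2)/SE = (-0.226811 − 0.207946) / 0.111369 = -0.434757 / 0.111369 = -3.904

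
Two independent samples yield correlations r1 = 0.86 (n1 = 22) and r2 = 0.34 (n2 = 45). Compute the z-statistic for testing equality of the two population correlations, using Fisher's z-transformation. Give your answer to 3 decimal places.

z1 = atanh(0.86) = 1.293345,  z2 = atanh(0.34) = 0.354093
SE = √(1/(n1−3) + 1/(n2−3)) = √(1/19 + 1/42) = √(0.0526316 + 0.0238095) = √0.0764411 = 0.276480
z = (z1 − z2)/SE = (1.293345 − 0.354093) / 0.276480 = 0.939252 / 0.276480 = 3.397

3.397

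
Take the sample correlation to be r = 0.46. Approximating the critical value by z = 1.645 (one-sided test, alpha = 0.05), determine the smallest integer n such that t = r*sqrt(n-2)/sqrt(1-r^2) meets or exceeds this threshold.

13

r√(n−2)/√(1−r²) ≥ 1.645  ⇔  n−2 ≥ (1.645)²·(1−r²)/r²
(1−r²)/r² = (1−0.2116)/0.2116 = 3.7259
n ≥ 2 + 2.706025·3.7259 = 2 + 10.0824 = 12.0824
⌈12.0824⌉ = 13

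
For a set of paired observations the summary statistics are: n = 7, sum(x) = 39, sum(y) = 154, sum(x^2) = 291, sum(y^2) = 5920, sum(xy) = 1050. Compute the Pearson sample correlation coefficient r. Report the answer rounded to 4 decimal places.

S_xy = nΣxy − ΣxΣy = 7·1050 − 39·154 = 7350 − 6006 = 1344
S_xx = nΣx² − (Σx)² = 7·291 − 39² = 2037 − 1521 = 516
S_yy = nΣy² − (Σy)² = 7·5920 − 154² = 41440 − 23716 = 17724
r = S_xy / √(S_xx·S_yy) = 1344 / √(516·17724) = 1344 / √9145584 = 1344 / 3024.1667 = 0.4444

0.4444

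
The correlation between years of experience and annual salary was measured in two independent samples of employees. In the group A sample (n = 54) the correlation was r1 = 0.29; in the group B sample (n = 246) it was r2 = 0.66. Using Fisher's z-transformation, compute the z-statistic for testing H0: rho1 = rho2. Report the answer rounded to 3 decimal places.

-3.209

Fisher z-transforms: z1 = atanh(0.29) = 0.298566, z2 = atanh(0.66) = 0.792814; difference d = -0.494248
Var(d) = 1/51 + 1/243 = 0.0196078 + 0.0041152 = 0.0237230
z = d/√Var(d) = -0.494248 / √0.0237230 = -0.494248 / 0.154023 = -3.209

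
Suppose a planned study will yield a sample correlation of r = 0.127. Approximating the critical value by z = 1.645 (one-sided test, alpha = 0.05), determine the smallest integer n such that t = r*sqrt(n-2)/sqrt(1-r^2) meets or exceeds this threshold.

168

r√(n−2)/√(1−r²) ≥ 1.645  ⇔  n−2 ≥ (1.645)²·(1−r²)/r²
(1−r²)/r² = (1−0.016129)/0.016129 = 61.0001
n ≥ 2 + 2.706025·61.0001 = 2 + 165.0678 = 167.0678
⌈167.0678⌉ = 168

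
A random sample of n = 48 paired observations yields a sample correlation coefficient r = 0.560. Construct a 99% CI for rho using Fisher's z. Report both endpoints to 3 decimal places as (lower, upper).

(0.244, 0.769)

Fisher z: z_r = atanh(r) = ½·ln((1+0.560)/(1−0.560)) = 0.632833
SE(z) = 1/√(n−3) = 1/√45 = 0.149071
99% ⇒ z* = 2.576; margin = 2.576·0.149071 = 0.384007
CI on z-scale: (0.248826, 1.016840)
Back-transform: tanh(0.248826) = 0.243815, tanh(1.016840) = 0.768576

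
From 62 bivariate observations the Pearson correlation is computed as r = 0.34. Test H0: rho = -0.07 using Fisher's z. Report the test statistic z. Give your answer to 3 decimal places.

3.258

Fisher z: atanh(0.34) = 0.354093, atanh(-0.07) = -0.070115
z = (z_r − z_0)·√(n−3) = (0.354093 − (-0.070115))·√59 = 0.424208 · 7.681146 = 3.258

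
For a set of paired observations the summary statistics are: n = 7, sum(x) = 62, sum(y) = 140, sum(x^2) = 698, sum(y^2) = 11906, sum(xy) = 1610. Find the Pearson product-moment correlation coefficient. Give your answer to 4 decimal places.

S_xy = nΣxy − ΣxΣy = 7·1610 − 62·140 = 11270 − 8680 = 2590
S_xx = nΣx² − (Σx)² = 7·698 − 62² = 4886 − 3844 = 1042
S_yy = nΣy² − (Σy)² = 7·11906 − 140² = 83342 − 19600 = 63742
r = S_xy / √(S_xx·S_yy) = 2590 / √(1042·63742) = 2590 / √66419164 = 2590 / 8149.7953 = 0.3178

0.3178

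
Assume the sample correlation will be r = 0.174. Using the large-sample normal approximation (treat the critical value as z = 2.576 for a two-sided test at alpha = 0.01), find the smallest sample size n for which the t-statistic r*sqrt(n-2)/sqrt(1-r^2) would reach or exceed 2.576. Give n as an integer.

215

r√(n−2)/√(1−r²) ≥ 2.576  ⇔  n−2 ≥ (2.576)²·(1−r²)/r²
(1−r²)/r² = (1−0.030276)/0.030276 = 32.0295
n ≥ 2 + 6.635776·32.0295 = 2 + 212.5406 = 214.5406
⌈214.5406⌉ = 215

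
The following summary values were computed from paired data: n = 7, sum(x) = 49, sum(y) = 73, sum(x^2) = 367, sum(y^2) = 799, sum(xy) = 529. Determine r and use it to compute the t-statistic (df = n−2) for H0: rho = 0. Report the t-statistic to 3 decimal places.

1.670

S_xy = nΣxy − ΣxΣy = 7·529 − 49·73 = 3703 − 3577 = 126
S_xx = nΣx² − (Σx)² = 7·367 − 49² = 2569 − 2401 = 168
S_yy = nΣy² − (Σy)² = 7·799 − 73² = 5593 − 5329 = 264
r = S_xy / √(S_xx·S_yy) = 126 / √(168·264) = 126 / √44352 = 126 / 210.5991 = 0.5983
t = r·√(n−2)/√(1−r²) = 0.5983·√5 / √(1−0.357963) = 1.337839 / 0.801272 = 1.670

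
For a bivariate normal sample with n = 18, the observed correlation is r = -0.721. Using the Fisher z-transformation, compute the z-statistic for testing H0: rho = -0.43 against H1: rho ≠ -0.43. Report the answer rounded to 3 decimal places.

-1.742

z_r = atanh(-0.721) = -0.909725,  z_0 = atanh(-0.43) = -0.459897
SE = 1/√(n−3) = 1/√15 = 0.258199
z = (z_r − z_0)/SE = (-0.909725 − (-0.459897)) / 0.258199 = -0.449828 / 0.258199 = -1.742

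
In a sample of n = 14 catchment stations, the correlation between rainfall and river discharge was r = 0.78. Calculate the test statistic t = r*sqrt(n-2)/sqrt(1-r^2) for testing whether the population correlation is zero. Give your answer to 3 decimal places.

4.318

t = r·√(n−2) / √(1−r²) with r = 0.78, n = 14
  = 0.78·√12 / √(1 − 0.6084)
  = 0.78·3.464102 / 0.625780
  = 2.702000 / 0.625780 = 4.318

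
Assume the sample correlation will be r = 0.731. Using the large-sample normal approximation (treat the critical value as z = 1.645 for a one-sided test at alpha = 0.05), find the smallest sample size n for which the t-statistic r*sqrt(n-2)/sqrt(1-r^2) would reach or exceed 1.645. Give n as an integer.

Need r·√(n−2)/√(1−r²) ≥ 1.645
√(n−2) ≥ 1.645·√(1−0.534361) / 0.731 = 1.645·0.682377 / 0.731 = 1.5356
n−2 ≥ 2.3581  ⇒  n ≥ 4.3581
Smallest integer n = 5

5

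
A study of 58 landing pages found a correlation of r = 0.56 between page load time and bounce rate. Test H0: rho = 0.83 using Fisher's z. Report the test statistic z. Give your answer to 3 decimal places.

-4.118

z_r = atanh(0.56) = 0.632833,  z_0 = atanh(0.83) = 1.188136
SE = 1/√(n−3) = 1/√55 = 0.134840
z = (z_r − z_0)/SE = (0.632833 − 1.188136) / 0.134840 = -0.555303 / 0.134840 = -4.118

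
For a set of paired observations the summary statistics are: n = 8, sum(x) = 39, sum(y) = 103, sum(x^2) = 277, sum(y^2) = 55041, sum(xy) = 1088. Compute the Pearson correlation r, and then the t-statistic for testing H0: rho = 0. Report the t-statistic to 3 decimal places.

Numerator: nΣxy − (Σx)(Σy) = 8·1088 − (39)(103) = 4687
Denominator: √[(nΣx²−(Σx)²)(nΣy²−(Σy)²)]
  nΣx²−(Σx)² = 8·277 − 1521 = 695;  nΣy²−(Σy)² = 8·55041 − 10609 = 429719
  √(695·429719) = √298654705 = 17281.6291
r = 4687 / 17281.6291 = 0.2712
t = r·√(n−2)/√(1−r²) = 0.2712·√6 / √(1−0.073549) = 0.664302 / 0.962523 = 0.690

0.690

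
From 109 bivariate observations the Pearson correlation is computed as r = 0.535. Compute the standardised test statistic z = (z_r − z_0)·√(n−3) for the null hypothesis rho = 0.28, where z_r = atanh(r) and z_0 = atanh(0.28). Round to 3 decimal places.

3.186

Fisher z: atanh(0.535) = 0.597124, atanh(0.28) = 0.287682
z = (z_r − z_0)·√(n−3) = (0.597124 − 0.287682)·√106 = 0.309442 · 10.295630 = 3.186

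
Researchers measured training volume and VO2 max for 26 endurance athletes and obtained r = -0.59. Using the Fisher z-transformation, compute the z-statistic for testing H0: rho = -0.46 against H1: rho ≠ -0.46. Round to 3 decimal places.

Fisher z: atanh(-0.59) = -0.677666, atanh(-0.46) = -0.497311
z = (z_r − z_0)·√(n−3) = (-0.677666 − (-0.497311))·√23 = -0.180355 · 4.795832 = -0.865

-0.865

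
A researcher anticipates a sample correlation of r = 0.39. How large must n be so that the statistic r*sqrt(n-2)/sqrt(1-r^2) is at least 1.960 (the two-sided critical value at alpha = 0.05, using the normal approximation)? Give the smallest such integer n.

r√(n−2)/√(1−r²) ≥ 1.960  ⇔  n−2 ≥ (1.960)²·(1−r²)/r²
(1−r²)/r² = (1−0.1521)/0.1521 = 5.5746
n ≥ 2 + 3.8416·5.5746 = 2 + 21.4154 = 23.4154
⌈23.4154⌉ = 24

24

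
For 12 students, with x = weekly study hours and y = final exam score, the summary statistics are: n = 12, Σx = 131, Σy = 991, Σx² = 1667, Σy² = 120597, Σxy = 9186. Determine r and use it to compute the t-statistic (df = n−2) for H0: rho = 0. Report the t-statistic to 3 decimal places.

S_xy = nΣxy − ΣxΣy = 12·9186 − 131·991 = 110232 − 129821 = -19589
S_xx = nΣx² − (Σx)² = 12·1667 − 131² = 20004 − 17161 = 2843
S_yy = nΣy² − (Σy)² = 12·120597 − 991² = 1447164 − 982081 = 465083
r = S_xy / √(S_xx·S_yy) = -19589 / √(2843·465083) = -19589 / √1322230969 = -19589 / 36362.4940 = -0.5387
t = r·√(n−2)/√(1−r²) = -0.5387·√10 / √(1−0.290198) = -1.703519 / 0.842497 = -2.022

-2.022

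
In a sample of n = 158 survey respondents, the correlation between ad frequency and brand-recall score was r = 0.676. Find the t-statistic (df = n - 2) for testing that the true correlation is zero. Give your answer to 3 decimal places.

1 − r² = 1 − 0.456976 = 0.543024;  √(1−r²) = 0.736902
√(n−2) = √156 = 12.489996
t = r·√(n−2)/√(1−r²) = 0.676 · 12.489996 / 0.736902 = 11.458

11.458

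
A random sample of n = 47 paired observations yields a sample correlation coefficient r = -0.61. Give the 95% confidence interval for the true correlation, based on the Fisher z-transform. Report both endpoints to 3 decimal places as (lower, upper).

(-0.763, -0.391)

Fisher z: z_r = atanh(r) = ½·ln((1+(-0.61))/(1−(-0.61))) = -0.708921
SE(z) = 1/√(n−3) = 1/√44 = 0.150756
95% ⇒ z* = 1.960; margin = 1.960·0.150756 = 0.295482
CI on z-scale: (-1.004403, -0.413439)
Back-transform: tanh(-1.004403) = -0.763437, tanh(-0.413439) = -0.391389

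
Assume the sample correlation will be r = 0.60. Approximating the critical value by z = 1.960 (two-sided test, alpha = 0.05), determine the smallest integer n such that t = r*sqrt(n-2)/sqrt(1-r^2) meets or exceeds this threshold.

9

r√(n−2)/√(1−r²) ≥ 1.960  ⇔  n−2 ≥ (1.960)²·(1−r²)/r²
(1−r²)/r² = (1−0.3600)/0.3600 = 1.7778
n ≥ 2 + 3.8416·1.7778 = 2 + 6.8296 = 8.8296
⌈8.8296⌉ = 9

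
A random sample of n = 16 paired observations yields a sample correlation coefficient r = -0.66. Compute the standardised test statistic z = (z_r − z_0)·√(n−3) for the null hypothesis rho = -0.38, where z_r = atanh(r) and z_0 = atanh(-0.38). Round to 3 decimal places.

-1.416

Fisher z: atanh(-0.66) = -0.792814, atanh(-0.38) = -0.400060
z = (z_r − z_0)·√(n−3) = (-0.792814 − (-0.400060))·√13 = -0.392754 · 3.605551 = -1.416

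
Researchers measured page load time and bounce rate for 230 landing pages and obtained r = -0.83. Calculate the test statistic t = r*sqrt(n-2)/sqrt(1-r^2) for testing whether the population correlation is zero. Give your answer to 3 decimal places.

-22.470

1 − r² = 1 − 0.6889 = 0.3111;  √(1−r²) = 0.557763
√(n−2) = √228 = 15.099669
t = r·√(n−2)/√(1−r²) = -0.83 · 15.099669 / 0.557763 = -22.470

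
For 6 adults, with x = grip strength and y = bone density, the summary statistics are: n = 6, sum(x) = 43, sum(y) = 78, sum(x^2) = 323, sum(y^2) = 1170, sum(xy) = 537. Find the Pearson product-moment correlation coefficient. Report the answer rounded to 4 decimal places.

-0.4573

S_xy = nΣxy − ΣxΣy = 6·537 − 43·78 = 3222 − 3354 = -132
S_xx = nΣx² − (Σx)² = 6·323 − 43² = 1938 − 1849 = 89
S_yy = nΣy² − (Σy)² = 6·1170 − 78² = 7020 − 6084 = 936
r = S_xy / √(S_xx·S_yy) = -132 / √(89·936) = -132 / √83304 = -132 / 288.6243 = -0.4573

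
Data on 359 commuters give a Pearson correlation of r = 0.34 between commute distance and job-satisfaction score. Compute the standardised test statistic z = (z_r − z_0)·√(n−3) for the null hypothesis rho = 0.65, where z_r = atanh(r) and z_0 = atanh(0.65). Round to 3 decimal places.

z_r = atanh(0.34) = 0.354093,  z_0 = atanh(0.65) = 0.775299
SE = 1/√(n−3) = 1/√356 = 0.053000
z = (z_r − z_0)/SE = (0.354093 − 0.775299) / 0.053000 = -0.421206 / 0.053000 = -7.947

-7.947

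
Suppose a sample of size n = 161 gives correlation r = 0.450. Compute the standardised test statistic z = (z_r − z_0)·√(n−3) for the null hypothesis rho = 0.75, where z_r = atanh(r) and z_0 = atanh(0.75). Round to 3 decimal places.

-6.137

Fisher z: atanh(0.450) = 0.484700, atanh(0.75) = 0.972955
z = (z_r − z_0)·√(n−3) = (0.484700 − 0.972955)·√158 = -0.488255 · 12.569805 = -6.137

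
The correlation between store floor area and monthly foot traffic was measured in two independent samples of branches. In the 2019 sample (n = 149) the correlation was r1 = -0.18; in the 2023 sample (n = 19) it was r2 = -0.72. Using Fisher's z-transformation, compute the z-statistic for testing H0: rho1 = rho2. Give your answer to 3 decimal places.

2.756

Fisher z-transforms: z1 = atanh(-0.18) = -0.181983, z2 = atanh(-0.72) = -0.907645; difference d = 0.725662
Var(d) = 1/146 + 1/16 = 0.0068493 + 0.0625000 = 0.0693493
z = d/√Var(d) = 0.725662 / √0.0693493 = 0.725662 / 0.263343 = 2.756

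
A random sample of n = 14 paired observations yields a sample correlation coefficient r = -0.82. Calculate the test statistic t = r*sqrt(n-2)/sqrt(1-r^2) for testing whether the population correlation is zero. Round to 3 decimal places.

-4.963

1 − r² = 1 − 0.6724 = 0.3276;  √(1−r²) = 0.572364
√(n−2) = √12 = 3.464102
t = r·√(n−2)/√(1−r²) = -0.82 · 3.464102 / 0.572364 = -4.963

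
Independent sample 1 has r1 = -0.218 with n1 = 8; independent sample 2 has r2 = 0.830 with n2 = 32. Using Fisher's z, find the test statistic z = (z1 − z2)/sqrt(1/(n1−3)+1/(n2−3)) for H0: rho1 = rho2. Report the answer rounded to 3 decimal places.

z1 = atanh(-0.218) = -0.221555,  z2 = atanh(0.830) = 1.188136
SE = √(1/(n1−3) + 1/(n2−3)) = √(1/5 + 1/29) = √(0.2000000 + 0.0344828) = √0.2344828 = 0.484234
z = (z1 − z2)/SE = (-0.221555 − 1.188136) / 0.484234 = -1.409691 / 0.484234 = -2.911

-2.911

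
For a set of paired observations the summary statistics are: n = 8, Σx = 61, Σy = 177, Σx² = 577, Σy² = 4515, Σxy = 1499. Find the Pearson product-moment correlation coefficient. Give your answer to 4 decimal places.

Numerator: nΣxy − (Σx)(Σy) = 8·1499 − (61)(177) = 1195
Denominator: √[(nΣx²−(Σx)²)(nΣy²−(Σy)²)]
  nΣx²−(Σx)² = 8·577 − 3721 = 895;  nΣy²−(Σy)² = 8·4515 − 31329 = 4791
  √(895·4791) = √4287945 = 2070.7354
r = 1195 / 2070.7354 = 0.5771

0.5771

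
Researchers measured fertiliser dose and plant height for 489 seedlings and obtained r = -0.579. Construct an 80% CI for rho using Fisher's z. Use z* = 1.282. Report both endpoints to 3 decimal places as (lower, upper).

Fisher z: z_r = atanh(r) = ½·ln((1+(-0.579))/(1−(-0.579))) = -0.660957
SE(z) = 1/√(n−3) = 1/√486 = 0.045361
80% ⇒ z* = 1.282; margin = 1.282·0.045361 = 0.058153
CI on z-scale: (-0.719110, -0.602804)
Back-transform: tanh(-0.719110) = -0.616358, tanh(-0.602804) = -0.539042

(-0.616, -0.539)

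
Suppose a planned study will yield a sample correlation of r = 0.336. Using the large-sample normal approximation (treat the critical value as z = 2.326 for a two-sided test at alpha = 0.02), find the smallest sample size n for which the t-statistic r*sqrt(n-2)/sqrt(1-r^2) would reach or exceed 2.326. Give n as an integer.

Need r·√(n−2)/√(1−r²) ≥ 2.326
√(n−2) ≥ 2.326·√(1−0.112896) / 0.336 = 2.326·0.941862 / 0.336 = 6.5202
n−2 ≥ 42.5130  ⇒  n ≥ 44.5130
Smallest integer n = 45

45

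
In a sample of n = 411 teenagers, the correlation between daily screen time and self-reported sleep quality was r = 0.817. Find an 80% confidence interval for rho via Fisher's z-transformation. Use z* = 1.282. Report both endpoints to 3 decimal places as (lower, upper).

(0.795, 0.837)

z_r = atanh(0.817) = 1.147728;  SE = 1/√(n−3) = 1/√408 = 0.049507
z-limits: 1.147728 ± 1.282·0.049507 = 1.147728 ± 0.063468 = [1.084260, 1.211196]
ρ-limits: (tanh 1.084260, tanh 1.211196) = (0.795, 0.837)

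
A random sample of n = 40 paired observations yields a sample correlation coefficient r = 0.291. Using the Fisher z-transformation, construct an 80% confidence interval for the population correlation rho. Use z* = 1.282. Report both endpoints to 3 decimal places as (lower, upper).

(0.089, 0.470)

Fisher z: z_r = atanh(r) = ½·ln((1+0.291)/(1−0.291)) = 0.299658
SE(z) = 1/√(n−3) = 1/√37 = 0.164399
80% ⇒ z* = 1.282; margin = 1.282·0.164399 = 0.210760
CI on z-scale: (0.088898, 0.510418)
Back-transform: tanh(0.088898) = 0.088665, tanh(0.510418) = 0.470271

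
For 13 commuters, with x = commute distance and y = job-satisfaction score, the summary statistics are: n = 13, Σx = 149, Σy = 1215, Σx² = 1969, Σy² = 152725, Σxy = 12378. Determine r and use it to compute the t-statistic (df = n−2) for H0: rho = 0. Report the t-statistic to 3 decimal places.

-1.834

Numerator: nΣxy − (Σx)(Σy) = 13·12378 − (149)(1215) = -20121
Denominator: √[(nΣx²−(Σx)²)(nΣy²−(Σy)²)]
  nΣx²−(Σx)² = 13·1969 − 22201 = 3396;  nΣy²−(Σy)² = 13·152725 − 1476225 = 509200
  √(3396·509200) = √1729243200 = 41584.1701
r = -20121 / 41584.1701 = -0.4839
t = r·√(n−2)/√(1−r²) = -0.4839·√11 / √(1−0.234159) = -1.604915 / 0.875123 = -1.834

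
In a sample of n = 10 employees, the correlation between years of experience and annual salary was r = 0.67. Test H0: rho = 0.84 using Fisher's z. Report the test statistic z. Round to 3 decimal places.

Fisher z: atanh(0.67) = 0.810743, atanh(0.84) = 1.221174
z = (z_r − z_0)·√(n−3) = (0.810743 − 1.221174)·√7 = -0.410431 · 2.645751 = -1.086

-1.086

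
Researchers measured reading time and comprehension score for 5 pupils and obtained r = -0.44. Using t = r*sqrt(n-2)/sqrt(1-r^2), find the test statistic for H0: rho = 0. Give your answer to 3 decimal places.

-0.849

1 − r² = 1 − 0.1936 = 0.8064;  √(1−r²) = 0.897998
√(n−2) = √3 = 1.732051
t = r·√(n−2)/√(1−r²) = -0.44 · 1.732051 / 0.897998 = -0.849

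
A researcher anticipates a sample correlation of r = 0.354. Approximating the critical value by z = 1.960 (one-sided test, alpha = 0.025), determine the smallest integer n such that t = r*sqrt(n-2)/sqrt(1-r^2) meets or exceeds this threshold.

r√(n−2)/√(1−r²) ≥ 1.960  ⇔  n−2 ≥ (1.960)²·(1−r²)/r²
(1−r²)/r² = (1−0.125316)/0.125316 = 6.9798
n ≥ 2 + 3.8416·6.9798 = 2 + 26.8136 = 28.8136
⌈28.8136⌉ = 29

29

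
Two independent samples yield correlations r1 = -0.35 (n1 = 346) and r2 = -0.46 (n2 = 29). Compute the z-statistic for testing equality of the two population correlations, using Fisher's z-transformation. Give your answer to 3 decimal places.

Fisher z-transforms: z1 = atanh(-0.35) = -0.365444, z2 = atanh(-0.46) = -0.497311; difference d = 0.131867
Var(d) = 1/343 + 1/26 = 0.0029155 + 0.0384615 = 0.0413770
z = d/√Var(d) = 0.131867 / √0.0413770 = 0.131867 / 0.203413 = 0.648

0.648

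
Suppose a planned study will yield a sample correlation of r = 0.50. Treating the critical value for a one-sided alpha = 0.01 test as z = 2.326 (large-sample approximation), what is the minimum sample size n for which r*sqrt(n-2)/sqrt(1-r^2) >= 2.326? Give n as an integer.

r√(n−2)/√(1−r²) ≥ 2.326  ⇔  n−2 ≥ (2.326)²·(1−r²)/r²
(1−r²)/r² = (1−0.2500)/0.2500 = 3.0000
n ≥ 2 + 5.410276·3.0000 = 2 + 16.2308 = 18.2308
⌈18.2308⌉ = 19

19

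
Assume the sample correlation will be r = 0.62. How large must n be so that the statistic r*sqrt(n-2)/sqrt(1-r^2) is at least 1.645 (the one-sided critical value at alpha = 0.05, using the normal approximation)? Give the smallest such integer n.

7

r√(n−2)/√(1−r²) ≥ 1.645  ⇔  n−2 ≥ (1.645)²·(1−r²)/r²
(1−r²)/r² = (1−0.3844)/0.3844 = 1.6015
n ≥ 2 + 2.706025·1.6015 = 2 + 4.3337 = 6.3337
⌈6.3337⌉ = 7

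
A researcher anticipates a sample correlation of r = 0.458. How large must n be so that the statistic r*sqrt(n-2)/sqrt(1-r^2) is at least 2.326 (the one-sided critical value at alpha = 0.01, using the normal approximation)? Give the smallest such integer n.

23

r√(n−2)/√(1−r²) ≥ 2.326  ⇔  n−2 ≥ (2.326)²·(1−r²)/r²
(1−r²)/r² = (1−0.209764)/0.209764 = 3.7673
n ≥ 2 + 5.410276·3.7673 = 2 + 20.3821 = 22.3821
⌈22.3821⌉ = 23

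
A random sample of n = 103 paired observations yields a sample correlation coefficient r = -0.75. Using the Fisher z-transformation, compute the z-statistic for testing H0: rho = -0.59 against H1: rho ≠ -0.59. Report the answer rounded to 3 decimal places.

-2.953

z_r = atanh(-0.75) = -0.972955,  z_0 = atanh(-0.59) = -0.677666
SE = 1/√(n−3) = 1/√100 = 0.100000
z = (z_r − z_0)/SE = (-0.972955 − (-0.677666)) / 0.100000 = -0.295289 / 0.100000 = -2.953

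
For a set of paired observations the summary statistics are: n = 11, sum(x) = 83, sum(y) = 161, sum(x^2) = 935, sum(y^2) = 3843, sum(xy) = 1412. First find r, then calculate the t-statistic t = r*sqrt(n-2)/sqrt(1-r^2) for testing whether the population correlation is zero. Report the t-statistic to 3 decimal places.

0.913

S_xy = nΣxy − ΣxΣy = 11·1412 − 83·161 = 15532 − 13363 = 2169
S_xx = nΣx² − (Σx)² = 11·935 − 83² = 10285 − 6889 = 3396
S_yy = nΣy² − (Σy)² = 11·3843 − 161² = 42273 − 25921 = 16352
r = S_xy / √(S_xx·S_yy) = 2169 / √(3396·16352) = 2169 / √55531392 = 2169 / 7451.9388 = 0.2911
t = r·√(n−2)/√(1−r²) = 0.2911·√9 / √(1−0.084739) = 0.873300 / 0.956693 = 0.913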